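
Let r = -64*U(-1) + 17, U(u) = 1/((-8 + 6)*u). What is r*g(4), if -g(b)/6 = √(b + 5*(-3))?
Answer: 90*I*√11 ≈ 298.5*I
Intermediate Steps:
U(u) = -1/(2*u) (U(u) = 1/((-2)*u) = -1/(2*u))
g(b) = -6*√(-15 + b) (g(b) = -6*√(b + 5*(-3)) = -6*√(b - 15) = -6*√(-15 + b))
r = -15 (r = -(-32)/(-1) + 17 = -(-32)*(-1) + 17 = -64*½ + 17 = -32 + 17 = -15)
r*g(4) = -(-90)*√(-15 + 4) = -(-90)*√(-11) = -(-90)*I*√11 = 90*I*√11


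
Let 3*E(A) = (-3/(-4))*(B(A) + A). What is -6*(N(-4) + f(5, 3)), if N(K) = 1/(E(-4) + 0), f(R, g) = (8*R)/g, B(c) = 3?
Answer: -56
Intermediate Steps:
E(A) = ¾ + A/4 (E(A) = ((-3/(-4))*(3 + A))/3 = ((-3*(-¼))*(3 + A))/3 = (3*(3 + A)/4)/3 = (9/4 + 3*A/4)/3 = ¾ + A/4)
f(R, g) = 8*R/g
N(K) = -4 (N(K) = 1/((¾ + (¼)*(-4)) + 0) = 1/((¾ - 1) + 0) = 1/(-¼ + 0) = 1/(-¼) = -4)
-6*(N(-4) + f(5, 3)) = -6*(-4 + 8*5/3) = -6*(-4 + 8*5*(⅓)) = -6*(-4 + 40/3) = -6*28/3 = -56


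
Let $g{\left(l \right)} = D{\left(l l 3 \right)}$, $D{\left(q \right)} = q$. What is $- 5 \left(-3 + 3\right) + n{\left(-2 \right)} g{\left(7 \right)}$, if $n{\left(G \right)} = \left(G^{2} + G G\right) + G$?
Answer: $882$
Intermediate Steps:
$n{\left(G \right)} = G + 2 G^{2}$ ($n{\left(G \right)} = \left(G^{2} + G^{2}\right) + G = 2 G^{2} + G = G + 2 G^{2}$)
$g{\left(l \right)} = 3 l^{2}$ ($g{\left(l \right)} = l l 3 = l^{2} \cdot 3 = 3 l^{2}$)
$- 5 \left(-3 + 3\right) + n{\left(-2 \right)} g{\left(7 \right)} = - 5 \left(-3 + 3\right) + - 2 \left(1 + 2 \left(-2\right)\right) 3 \cdot 7^{2} = \left(-5\right) 0 + - 2 \left(1 - 4\right) 3 \cdot 49 = 0 + \left(-2\right) \left(-3\right) 147 = 0 + 6 \cdot 147 = 0 + 882 = 882$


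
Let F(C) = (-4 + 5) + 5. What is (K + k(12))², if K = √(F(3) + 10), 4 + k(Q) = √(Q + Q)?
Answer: 24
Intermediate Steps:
F(C) = 6 (F(C) = 1 + 5 = 6)
k(Q) = -4 + √2*√Q (k(Q) = -4 + √(Q + Q) = -4 + √(2*Q) = -4 + √2*√Q)
K = 4 (K = √(6 + 10) = √16 = 4)
(K + k(12))² = (4 + (-4 + √2*√12))² = (4 + (-4 + √2*(2*√3)))² = (4 + (-4 + 2*√6))² = (2*√6)² = 24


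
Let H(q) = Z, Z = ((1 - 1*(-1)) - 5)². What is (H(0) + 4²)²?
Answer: 625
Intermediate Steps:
Z = 9 (Z = ((1 + 1) - 5)² = (2 - 5)² = (-3)² = 9)
H(q) = 9
(H(0) + 4²)² = (9 + 4²)² = (9 + 16)² = 25² = 625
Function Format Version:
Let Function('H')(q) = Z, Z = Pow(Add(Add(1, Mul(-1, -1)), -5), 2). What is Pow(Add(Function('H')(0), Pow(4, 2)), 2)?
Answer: 625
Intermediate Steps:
Z = 9 (Z = Pow(Add(Add(1, 1), -5), 2) = Pow(Add(2, -5), 2) = Pow(-3, 2) = 9)
Function('H')(q) = 9
Pow(Add(Function('H')(0), Pow(4, 2)), 2) = Pow(Add(9, Pow(4, 2)), 2) = Pow(Add(9, 16), 2) = Pow(25, 2) = 625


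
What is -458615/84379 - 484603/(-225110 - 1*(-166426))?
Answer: 13976953877/4951697236 ≈ 2.8227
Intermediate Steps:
-458615/84379 - 484603/(-225110 - 1*(-166426)) = -458615*1/84379 - 484603/(-225110 + 166426) = -458615/84379 - 484603/(-58684) = -458615/84379 - 484603*(-1/58684) = -458615/84379 + 484603/58684 = 13976953877/4951697236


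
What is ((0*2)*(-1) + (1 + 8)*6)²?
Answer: 2916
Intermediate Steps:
((0*2)*(-1) + (1 + 8)*6)² = (0*(-1) + 9*6)² = (0 + 54)² = 54² = 2916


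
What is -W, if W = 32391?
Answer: -32391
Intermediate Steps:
-W = -1*32391 = -32391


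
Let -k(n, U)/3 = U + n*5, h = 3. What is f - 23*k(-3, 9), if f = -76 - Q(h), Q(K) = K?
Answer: -493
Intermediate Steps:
k(n, U) = -15*n - 3*U (k(n, U) = -3*(U + n*5) = -3*(U + 5*n) = -15*n - 3*U)
f = -79 (f = -76 - 1*3 = -76 - 3 = -79)
f - 23*k(-3, 9) = -79 - 23*(-15*(-3) - 3*9) = -79 - 23*(45 - 27) = -79 - 23*18 = -79 - 414 = -493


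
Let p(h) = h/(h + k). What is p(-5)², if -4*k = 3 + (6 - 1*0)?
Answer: 400/841 ≈ 0.47562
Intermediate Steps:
k = -9/4 (k = -(3 + (6 - 1*0))/4 = -(3 + (6 + 0))/4 = -(3 + 6)/4 = -¼*9 = -9/4 ≈ -2.2500)
p(h) = h/(-9/4 + h) (p(h) = h/(h - 9/4) = h/(-9/4 + h))
p(-5)² = (4*(-5)/(-9 + 4*(-5)))² = (4*(-5)/(-9 - 20))² = (4*(-5)/(-29))² = (4*(-5)*(-1/29))² = (20/29)² = 400/841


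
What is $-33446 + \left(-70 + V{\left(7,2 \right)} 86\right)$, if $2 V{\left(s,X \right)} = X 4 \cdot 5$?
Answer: $-31796$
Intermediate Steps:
$V{\left(s,X \right)} = 10 X$ ($V{\left(s,X \right)} = \frac{X 4 \cdot 5}{2} = \frac{4 X 5}{2} = \frac{20 X}{2} = 10 X$)
$-33446 + \left(-70 + V{\left(7,2 \right)} 86\right) = -33446 - \left(70 - 10 \cdot 2 \cdot 86\right) = -33446 + \left(-70 + 20 \cdot 86\right) = -33446 + \left(-70 + 1720\right) = -33446 + 1650 = -31796$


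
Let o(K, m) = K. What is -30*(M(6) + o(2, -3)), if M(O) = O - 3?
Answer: -150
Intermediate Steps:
M(O) = -3 + O
-30*(M(6) + o(2, -3)) = -30*((-3 + 6) + 2) = -30*(3 + 2) = -30*5 = -150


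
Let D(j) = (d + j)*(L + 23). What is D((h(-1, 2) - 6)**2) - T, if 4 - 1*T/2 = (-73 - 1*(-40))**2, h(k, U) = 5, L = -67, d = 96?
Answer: -2098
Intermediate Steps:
D(j) = -4224 - 44*j (D(j) = (96 + j)*(-67 + 23) = (96 + j)*(-44) = -4224 - 44*j)
T = -2170 (T = 8 - 2*(-73 - 1*(-40))**2 = 8 - 2*(-73 + 40)**2 = 8 - 2*(-33)**2 = 8 - 2*1089 = 8 - 2178 = -2170)
D((h(-1, 2) - 6)**2) - T = (-4224 - 44*(5 - 6)**2) - 1*(-2170) = (-4224 - 44*(-1)**2) + 2170 = (-4224 - 44*1) + 2170 = (-4224 - 44) + 2170 = -4268 + 2170 = -2098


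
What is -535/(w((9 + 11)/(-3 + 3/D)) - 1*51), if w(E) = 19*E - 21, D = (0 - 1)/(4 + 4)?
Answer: 14445/2324 ≈ 6.2156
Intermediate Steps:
D = -⅛ (D = -1/8 = -1*⅛ = -⅛ ≈ -0.12500)
w(E) = -21 + 19*E
-535/(w((9 + 11)/(-3 + 3/D)) - 1*51) = -535/((-21 + 19*((9 + 11)/(-3 + 3/(-⅛)))) - 1*51) = -535/((-21 + 19*(20/(-3 + 3*(-8)))) - 51) = -535/((-21 + 19*(20/(-3 - 24))) - 51) = -535/((-21 + 19*(20/(-27))) - 51) = -535/((-21 + 19*(20*(-1/27))) - 51) = -535/((-21 + 19*(-20/27)) - 51) = -535/((-21 - 380/27) - 51) = -535/(-947/27 - 51) = -535/(-2324/27) = -535*(-27/2324) = 14445/2324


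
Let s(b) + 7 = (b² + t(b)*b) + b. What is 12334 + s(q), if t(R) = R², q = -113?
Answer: -1417914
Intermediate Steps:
s(b) = -7 + b + b² + b³ (s(b) = -7 + ((b² + b²*b) + b) = -7 + ((b² + b³) + b) = -7 + (b + b² + b³) = -7 + b + b² + b³)
12334 + s(q) = 12334 + (-7 - 113 + (-113)² + (-113)³) = 12334 + (-7 - 113 + 12769 - 1442897) = 12334 - 1430248 = -1417914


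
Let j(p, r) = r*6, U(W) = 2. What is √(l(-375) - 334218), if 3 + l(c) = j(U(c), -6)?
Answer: I*√334257 ≈ 578.15*I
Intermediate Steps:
j(p, r) = 6*r
l(c) = -39 (l(c) = -3 + 6*(-6) = -3 - 36 = -39)
√(l(-375) - 334218) = √(-39 - 334218) = √(-334257) = I*√334257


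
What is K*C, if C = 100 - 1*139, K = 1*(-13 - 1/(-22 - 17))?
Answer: 506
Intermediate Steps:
K = -506/39 (K = 1*(-13 - 1/(-39)) = 1*(-13 - 1*(-1/39)) = 1*(-13 + 1/39) = 1*(-506/39) = -506/39 ≈ -12.974)
C = -39 (C = 100 - 139 = -39)
K*C = -506/39*(-39) = 506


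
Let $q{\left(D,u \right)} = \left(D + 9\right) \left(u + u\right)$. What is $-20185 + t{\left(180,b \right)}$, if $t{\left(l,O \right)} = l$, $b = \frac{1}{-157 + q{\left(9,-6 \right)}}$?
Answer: $-20005$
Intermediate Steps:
$q{\left(D,u \right)} = 2 u \left(9 + D\right)$ ($q{\left(D,u \right)} = \left(9 + D\right) 2 u = 2 u \left(9 + D\right)$)
$b = - \frac{1}{373}$ ($b = \frac{1}{-157 + 2 \left(-6\right) \left(9 + 9\right)} = \frac{1}{-157 + 2 \left(-6\right) 18} = \frac{1}{-157 - 216} = \frac{1}{-373} = - \frac{1}{373} \approx -0.002681$)
$-20185 + t{\left(180,b \right)} = -20185 + 180 = -20005$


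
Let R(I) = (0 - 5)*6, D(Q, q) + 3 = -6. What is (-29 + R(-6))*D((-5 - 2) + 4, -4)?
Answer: 531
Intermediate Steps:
D(Q, q) = -9 (D(Q, q) = -3 - 6 = -9)
R(I) = -30 (R(I) = -5*6 = -30)
(-29 + R(-6))*D((-5 - 2) + 4, -4) = (-29 - 30)*(-9) = -59*(-9) = 531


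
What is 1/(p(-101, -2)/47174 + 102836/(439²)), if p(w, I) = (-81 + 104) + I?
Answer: 9091420454/4855232605 ≈ 1.8725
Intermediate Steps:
p(w, I) = 23 + I
1/(p(-101, -2)/47174 + 102836/(439²)) = 1/((23 - 2)/47174 + 102836/(439²)) = 1/(21*(1/47174) + 102836/192721) = 1/(21/47174 + 102836*(1/192721)) = 1/(21/47174 + 102836/192721) = 1/(4855232605/9091420454) = 9091420454/4855232605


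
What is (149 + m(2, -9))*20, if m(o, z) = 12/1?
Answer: 3220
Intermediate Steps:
m(o, z) = 12 (m(o, z) = 12*1 = 12)
(149 + m(2, -9))*20 = (149 + 12)*20 = 161*20 = 3220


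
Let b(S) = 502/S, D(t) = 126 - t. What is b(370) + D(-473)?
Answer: 111066/185 ≈ 600.36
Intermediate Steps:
b(370) + D(-473) = 502/370 + (126 - 1*(-473)) = 502*(1/370) + (126 + 473) = 251/185 + 599 = 111066/185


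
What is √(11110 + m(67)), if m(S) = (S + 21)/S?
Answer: √49878686/67 ≈ 105.41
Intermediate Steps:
m(S) = (21 + S)/S
√(11110 + m(67)) = √(11110 + (21 + 67)/67) = √(11110 + (1/67)*88) = √(11110 + 88/67) = √(744458/67) = √49878686/67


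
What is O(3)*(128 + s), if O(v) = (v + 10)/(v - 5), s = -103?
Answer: -325/2 ≈ -162.50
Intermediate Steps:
O(v) = (10 + v)/(-5 + v)
O(3)*(128 + s) = ((10 + 3)/(-5 + 3))*(128 - 103) = (13/(-2))*25 = -½*13*25 = -13/2*25 = -325/2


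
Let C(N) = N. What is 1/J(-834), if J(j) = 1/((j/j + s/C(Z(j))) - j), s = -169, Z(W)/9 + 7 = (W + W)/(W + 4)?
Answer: 15633700/18639 ≈ 838.76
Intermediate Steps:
Z(W) = -63 + 18*W/(4 + W) (Z(W) = -63 + 9*((W + W)/(W + 4)) = -63 + 9*((2*W)/(4 + W)) = -63 + 9*(2*W/(4 + W)) = -63 + 18*W/(4 + W))
J(j) = 1/(1 - j - 169*(4 + j)/(9*(-28 - 5*j))) (J(j) = 1/((j/j - 169*(4 + j)/(9*(-28 - 5*j))) - j) = 1/((1 - 169*(4 + j)/(9*(-28 - 5*j))) - j) = 1/(1 - j - 169*(4 + j)/(9*(-28 - 5*j))))
1/J(-834) = 1/(9*(-28 - 5*(-834))/(-928 + 38*(-834) + 45*(-834)²)) = 1/(9*(-28 + 4170)/(-928 - 31692 + 45*695556)) = 1/(9*4142/(-928 - 31692 + 31300020)) = 1/(9*4142/31267400) = 1/(9*(1/31267400)*4142) = 1/(18639/15633700) = 15633700/18639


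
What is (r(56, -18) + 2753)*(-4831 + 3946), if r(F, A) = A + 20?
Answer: -2438175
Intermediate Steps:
r(F, A) = 20 + A
(r(56, -18) + 2753)*(-4831 + 3946) = ((20 - 18) + 2753)*(-4831 + 3946) = (2 + 2753)*(-885) = 2755*(-885) = -2438175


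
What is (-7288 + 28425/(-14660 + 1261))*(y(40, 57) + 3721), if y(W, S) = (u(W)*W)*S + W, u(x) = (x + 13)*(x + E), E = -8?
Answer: -378085517286017/13399 ≈ -2.8217e+10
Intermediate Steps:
u(x) = (-8 + x)*(13 + x) (u(x) = (x + 13)*(x - 8) = (13 + x)*(-8 + x) = (-8 + x)*(13 + x))
y(W, S) = W + S*W*(-104 + W² + 5*W) (y(W, S) = ((-104 + W² + 5*W)*W)*S + W = (W*(-104 + W² + 5*W))*S + W = S*W*(-104 + W² + 5*W) + W = W + S*W*(-104 + W² + 5*W))
(-7288 + 28425/(-14660 + 1261))*(y(40, 57) + 3721) = (-7288 + 28425/(-14660 + 1261))*(40*(1 + 57*(-104 + 40² + 5*40)) + 3721) = (-7288 + 28425/(-13399))*(40*(1 + 57*(-104 + 1600 + 200)) + 3721) = (-7288 + 28425*(-1/13399))*(40*(1 + 57*1696) + 3721) = (-7288 - 28425/13399)*(40*(1 + 96672) + 3721) = -97680337*(40*96673 + 3721)/13399 = -97680337*(3866920 + 3721)/13399 = -97680337/13399*3870641 = -378085517286017/13399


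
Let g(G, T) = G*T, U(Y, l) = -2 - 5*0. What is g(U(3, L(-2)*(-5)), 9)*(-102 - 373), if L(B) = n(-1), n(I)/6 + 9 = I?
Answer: 8550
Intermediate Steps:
n(I) = -54 + 6*I
L(B) = -60 (L(B) = -54 + 6*(-1) = -54 - 6 = -60)
U(Y, l) = -2 (U(Y, l) = -2 + 0 = -2)
g(U(3, L(-2)*(-5)), 9)*(-102 - 373) = (-2*9)*(-102 - 373) = -18*(-475) = 8550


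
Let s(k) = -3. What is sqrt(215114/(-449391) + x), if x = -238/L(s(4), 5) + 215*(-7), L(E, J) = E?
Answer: I*sqrt(288013291148253)/449391 ≈ 37.764*I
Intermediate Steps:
x = -4277/3 (x = -238/(-3) + 215*(-7) = -238*(-1/3) - 1505 = 238/3 - 1505 = -4277/3 ≈ -1425.7)
sqrt(215114/(-449391) + x) = sqrt(215114/(-449391) - 4277/3) = sqrt(215114*(-1/449391) - 4277/3) = sqrt(-215114/449391 - 4277/3) = sqrt(-640896883/449391) = I*sqrt(288013291148253)/449391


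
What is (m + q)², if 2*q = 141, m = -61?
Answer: 361/4 ≈ 90.250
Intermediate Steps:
q = 141/2 (q = (½)*141 = 141/2 ≈ 70.500)
(m + q)² = (-61 + 141/2)² = (19/2)² = 361/4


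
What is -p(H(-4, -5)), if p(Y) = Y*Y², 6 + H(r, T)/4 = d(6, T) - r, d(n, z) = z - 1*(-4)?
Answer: 1728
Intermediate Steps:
d(n, z) = 4 + z (d(n, z) = z + 4 = 4 + z)
H(r, T) = -8 - 4*r + 4*T (H(r, T) = -24 + 4*((4 + T) - r) = -24 + 4*(4 + T - r) = -24 + (16 - 4*r + 4*T) = -8 - 4*r + 4*T)
p(Y) = Y³
-p(H(-4, -5)) = -(-8 - 4*(-4) + 4*(-5))³ = -(-8 + 16 - 20)³ = -1*(-12)³ = -1*(-1728) = 1728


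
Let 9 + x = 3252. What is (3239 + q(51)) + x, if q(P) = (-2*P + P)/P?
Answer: 6481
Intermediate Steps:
x = 3243 (x = -9 + 3252 = 3243)
q(P) = -1 (q(P) = (-P)/P = -1)
(3239 + q(51)) + x = (3239 - 1) + 3243 = 3238 + 3243 = 6481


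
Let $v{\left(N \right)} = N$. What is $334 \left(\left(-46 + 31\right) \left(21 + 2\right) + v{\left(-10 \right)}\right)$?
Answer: $-118570$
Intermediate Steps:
$334 \left(\left(-46 + 31\right) \left(21 + 2\right) + v{\left(-10 \right)}\right) = 334 \left(\left(-46 + 31\right) \left(21 + 2\right) - 10\right) = 334 \left(\left(-15\right) 23 - 10\right) = 334 \left(-345 - 10\right) = 334 \left(-355\right) = -118570$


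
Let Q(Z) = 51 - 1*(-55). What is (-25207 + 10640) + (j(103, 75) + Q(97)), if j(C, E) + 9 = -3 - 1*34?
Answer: -14507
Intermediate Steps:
j(C, E) = -46 (j(C, E) = -9 + (-3 - 1*34) = -9 + (-3 - 34) = -9 - 37 = -46)
Q(Z) = 106 (Q(Z) = 51 + 55 = 106)
(-25207 + 10640) + (j(103, 75) + Q(97)) = (-25207 + 10640) + (-46 + 106) = -14567 + 60 = -14507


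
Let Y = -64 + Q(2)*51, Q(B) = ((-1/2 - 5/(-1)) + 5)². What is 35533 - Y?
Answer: 123977/4 ≈ 30994.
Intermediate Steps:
Q(B) = 361/4 (Q(B) = ((-1*½ - 5*(-1)) + 5)² = ((-½ + 5) + 5)² = (9/2 + 5)² = (19/2)² = 361/4)
Y = 18155/4 (Y = -64 + (361/4)*51 = -64 + 18411/4 = 18155/4 ≈ 4538.8)
35533 - Y = 35533 - 1*18155/4 = 35533 - 18155/4 = 123977/4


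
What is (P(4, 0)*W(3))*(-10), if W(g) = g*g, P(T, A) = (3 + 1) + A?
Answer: -360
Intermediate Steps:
P(T, A) = 4 + A
W(g) = g²
(P(4, 0)*W(3))*(-10) = ((4 + 0)*3²)*(-10) = (4*9)*(-10) = 36*(-10) = -360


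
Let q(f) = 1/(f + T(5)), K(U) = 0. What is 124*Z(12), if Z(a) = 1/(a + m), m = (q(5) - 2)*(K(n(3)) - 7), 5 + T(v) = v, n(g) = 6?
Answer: 620/123 ≈ 5.0406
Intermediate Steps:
T(v) = -5 + v
q(f) = 1/f (q(f) = 1/(f + (-5 + 5)) = 1/(f + 0) = 1/f)
m = 63/5 (m = (1/5 - 2)*(0 - 7) = (1/5 - 2)*(-7) = -9/5*(-7) = 63/5 ≈ 12.600)
Z(a) = 1/(63/5 + a) (Z(a) = 1/(a + 63/5) = 1/(63/5 + a))
124*Z(12) = 124*(5/(63 + 5*12)) = 124*(5/(63 + 60)) = 124*(5/123) = 620/123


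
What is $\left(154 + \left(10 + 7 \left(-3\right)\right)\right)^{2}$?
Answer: $20449$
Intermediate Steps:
$\left(154 + \left(10 + 7 \left(-3\right)\right)\right)^{2} = \left(154 + \left(10 - 21\right)\right)^{2} = \left(154 - 11\right)^{2} = 143^{2} = 20449$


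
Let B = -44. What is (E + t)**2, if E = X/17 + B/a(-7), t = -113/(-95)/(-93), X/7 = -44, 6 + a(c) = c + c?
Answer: 5724879299584/22558538025 ≈ 253.78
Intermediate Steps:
a(c) = -6 + 2*c (a(c) = -6 + (c + c) = -6 + 2*c)
X = -308 (X = 7*(-44) = -308)
t = -113/8835 (t = -113*(-1/95)*(-1/93) = (113/95)*(-1/93) = -113/8835 ≈ -0.012790)
E = -1353/85 (E = -308/17 - 44/(-6 + 2*(-7)) = -308*1/17 - 44/(-6 - 14) = -308/17 - 44/(-20) = -308/17 - 44*(-1/20) = -308/17 + 11/5 = -1353/85 ≈ -15.918)
(E + t)**2 = (-1353/85 - 113/8835)**2 = (-2392672/150195)**2 = 5724879299584/22558538025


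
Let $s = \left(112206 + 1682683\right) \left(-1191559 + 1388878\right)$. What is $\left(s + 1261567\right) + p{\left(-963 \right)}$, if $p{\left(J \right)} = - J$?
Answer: $354166965121$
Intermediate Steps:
$s = 354165702591$ ($s = 1794889 \cdot 197319 = 354165702591$)
$\left(s + 1261567\right) + p{\left(-963 \right)} = \left(354165702591 + 1261567\right) - -963 = 354166964158 + 963 = 354166965121$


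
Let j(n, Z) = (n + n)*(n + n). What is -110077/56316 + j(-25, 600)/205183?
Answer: -22445139091/11555085828 ≈ -1.9424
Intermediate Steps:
j(n, Z) = 4*n**2 (j(n, Z) = (2*n)*(2*n) = 4*n**2)
-110077/56316 + j(-25, 600)/205183 = -110077/56316 + (4*(-25)**2)/205183 = -110077*1/56316 + (4*625)*(1/205183) = -110077/56316 + 2500*(1/205183) = -110077/56316 + 2500/205183 = -22445139091/11555085828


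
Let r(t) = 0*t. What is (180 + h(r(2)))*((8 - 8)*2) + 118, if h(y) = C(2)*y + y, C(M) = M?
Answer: 118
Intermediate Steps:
r(t) = 0
h(y) = 3*y (h(y) = 2*y + y = 3*y)
(180 + h(r(2)))*((8 - 8)*2) + 118 = (180 + 3*0)*((8 - 8)*2) + 118 = (180 + 0)*(0*2) + 118 = 180*0 + 118 = 0 + 118 = 118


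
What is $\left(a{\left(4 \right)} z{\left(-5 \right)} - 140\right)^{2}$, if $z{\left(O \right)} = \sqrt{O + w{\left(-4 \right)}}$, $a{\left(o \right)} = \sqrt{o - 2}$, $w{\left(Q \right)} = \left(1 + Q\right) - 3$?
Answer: $\left(140 - i \sqrt{22}\right)^{2} \approx 19578.0 - 1313.3 i$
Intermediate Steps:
$w{\left(Q \right)} = -2 + Q$
$a{\left(o \right)} = \sqrt{-2 + o}$
$z{\left(O \right)} = \sqrt{-6 + O}$ ($z{\left(O \right)} = \sqrt{O - 6} = \sqrt{-6 + O}$)
$\left(a{\left(4 \right)} z{\left(-5 \right)} - 140\right)^{2} = \left(\sqrt{-2 + 4} \sqrt{-6 - 5} - 140\right)^{2} = \left(\sqrt{2} \sqrt{-11} - 140\right)^{2} = \left(\sqrt{2} i \sqrt{11} - 140\right)^{2} = \left(i \sqrt{22} - 140\right)^{2} = \left(-140 + i \sqrt{22}\right)^{2}$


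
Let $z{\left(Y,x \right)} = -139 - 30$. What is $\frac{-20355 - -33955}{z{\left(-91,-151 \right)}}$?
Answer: $- \frac{13600}{169} \approx -80.473$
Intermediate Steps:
$z{\left(Y,x \right)} = -169$
$\frac{-20355 - -33955}{z{\left(-91,-151 \right)}} = \frac{-20355 - -33955}{-169} = \left(-20355 + 33955\right) \left(- \frac{1}{169}\right) = 13600 \left(- \frac{1}{169}\right) = - \frac{13600}{169}$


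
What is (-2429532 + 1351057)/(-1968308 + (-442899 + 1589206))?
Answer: 1078475/822001 ≈ 1.3120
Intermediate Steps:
(-2429532 + 1351057)/(-1968308 + (-442899 + 1589206)) = -1078475/(-1968308 + 1146307) = -1078475/(-822001) = -1078475*(-1/822001) = 1078475/822001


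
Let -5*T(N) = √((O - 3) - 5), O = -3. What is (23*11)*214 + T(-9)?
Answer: 54142 - I*√11/5 ≈ 54142.0 - 0.66333*I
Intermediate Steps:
T(N) = -I*√11/5 (T(N) = -√((-3 - 3) - 5)/5 = -√(-6 - 5)/5 = -I*√11/5)
(23*11)*214 + T(-9) = (23*11)*214 - I*√11/5 = 253*214 - I*√11/5 = 54142 - I*√11/5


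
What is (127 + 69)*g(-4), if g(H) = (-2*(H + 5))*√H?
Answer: -784*I ≈ -784.0*I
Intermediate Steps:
g(H) = √H*(-10 - 2*H) (g(H) = (-2*(5 + H))*√H = (-10 - 2*H)*√H = √H*(-10 - 2*H))
(127 + 69)*g(-4) = (127 + 69)*(2*√(-4)*(-5 - 1*(-4))) = 196*(2*(2*I)*(-5 + 4)) = 196*(2*(2*I)*(-1)) = 196*(-4*I) = -784*I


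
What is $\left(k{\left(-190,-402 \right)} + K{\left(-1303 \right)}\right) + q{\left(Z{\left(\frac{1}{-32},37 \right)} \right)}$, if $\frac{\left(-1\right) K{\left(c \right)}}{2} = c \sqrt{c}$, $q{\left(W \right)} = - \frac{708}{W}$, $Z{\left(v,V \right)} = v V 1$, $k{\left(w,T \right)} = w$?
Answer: $\frac{15626}{37} + 2606 i \sqrt{1303} \approx 422.32 + 94069.0 i$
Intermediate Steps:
$Z{\left(v,V \right)} = V v$ ($Z{\left(v,V \right)} = V v 1 = V v$)
$K{\left(c \right)} = - 2 c^{\frac{3}{2}}$ ($K{\left(c \right)} = - 2 c \sqrt{c} = - 2 c^{\frac{3}{2}}$)
$\left(k{\left(-190,-402 \right)} + K{\left(-1303 \right)}\right) + q{\left(Z{\left(\frac{1}{-32},37 \right)} \right)} = \left(-190 - 2 \left(-1303\right)^{\frac{3}{2}}\right) - \frac{708}{37 \frac{1}{-32}} = \left(-190 - 2 \left(- 1303 i \sqrt{1303}\right)\right) - \frac{708}{37 \left(- \frac{1}{32}\right)} = \left(-190 + 2606 i \sqrt{1303}\right) - \frac{708}{- \frac{37}{32}} = \left(-190 + 2606 i \sqrt{1303}\right) - - \frac{22656}{37} = \left(-190 + 2606 i \sqrt{1303}\right) + \frac{22656}{37} = \frac{15626}{37} + 2606 i \sqrt{1303}$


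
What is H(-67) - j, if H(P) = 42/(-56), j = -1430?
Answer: 5717/4 ≈ 1429.3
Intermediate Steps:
H(P) = -¾ (H(P) = 42*(-1/56) = -¾)
H(-67) - j = -¾ - 1*(-1430) = -¾ + 1430 = 5717/4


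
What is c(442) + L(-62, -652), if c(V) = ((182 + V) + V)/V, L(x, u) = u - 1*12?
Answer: -11247/17 ≈ -661.59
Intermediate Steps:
L(x, u) = -12 + u (L(x, u) = u - 12 = -12 + u)
c(V) = (182 + 2*V)/V
c(442) + L(-62, -652) = (2 + 182/442) + (-12 - 652) = (2 + 182*(1/442)) - 664 = (2 + 7/17) - 664 = 41/17 - 664 = -11247/17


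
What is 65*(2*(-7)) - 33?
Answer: -943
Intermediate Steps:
65*(2*(-7)) - 33 = 65*(-14) - 33 = -910 - 33 = -943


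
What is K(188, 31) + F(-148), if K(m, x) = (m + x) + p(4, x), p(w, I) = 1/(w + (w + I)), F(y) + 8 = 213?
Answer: 16537/39 ≈ 424.03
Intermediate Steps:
F(y) = 205 (F(y) = -8 + 213 = 205)
p(w, I) = 1/(I + 2*w) (p(w, I) = 1/(w + (I + w)) = 1/(I + 2*w))
K(m, x) = m + x + 1/(8 + x) (K(m, x) = (m + x) + 1/(x + 2*4) = (m + x) + 1/(x + 8) = (m + x) + 1/(8 + x) = m + x + 1/(8 + x))
K(188, 31) + F(-148) = (1 + (8 + 31)*(188 + 31))/(8 + 31) + 205 = (1 + 39*219)/39 + 205 = (1 + 8541)/39 + 205 = (1/39)*8542 + 205 = 8542/39 + 205 = 16537/39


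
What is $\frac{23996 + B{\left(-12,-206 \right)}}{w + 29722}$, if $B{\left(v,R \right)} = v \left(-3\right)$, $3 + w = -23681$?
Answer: $\frac{12016}{3019} \approx 3.9801$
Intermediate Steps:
$w = -23684$ ($w = -3 - 23681 = -23684$)
$B{\left(v,R \right)} = - 3 v$
$\frac{23996 + B{\left(-12,-206 \right)}}{w + 29722} = \frac{23996 - -36}{-23684 + 29722} = \frac{23996 + 36}{6038} = 24032 \cdot \frac{1}{6038} = \frac{12016}{3019}$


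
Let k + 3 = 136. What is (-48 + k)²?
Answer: 7225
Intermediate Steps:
k = 133 (k = -3 + 136 = 133)
(-48 + k)² = (-48 + 133)² = 85² = 7225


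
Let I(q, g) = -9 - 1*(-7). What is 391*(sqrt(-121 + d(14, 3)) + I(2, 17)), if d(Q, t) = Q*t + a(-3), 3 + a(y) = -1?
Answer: -782 + 391*I*sqrt(83) ≈ -782.0 + 3562.2*I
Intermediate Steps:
a(y) = -4 (a(y) = -3 - 1 = -4)
d(Q, t) = -4 + Q*t (d(Q, t) = Q*t - 4 = -4 + Q*t)
I(q, g) = -2 (I(q, g) = -9 + 7 = -2)
391*(sqrt(-121 + d(14, 3)) + I(2, 17)) = 391*(sqrt(-121 + (-4 + 14*3)) - 2) = 391*(sqrt(-121 + (-4 + 42)) - 2) = 391*(sqrt(-121 + 38) - 2) = 391*(sqrt(-83) - 2) = 391*(I*sqrt(83) - 2) = 391*(-2 + I*sqrt(83)) = -782 + 391*I*sqrt(83)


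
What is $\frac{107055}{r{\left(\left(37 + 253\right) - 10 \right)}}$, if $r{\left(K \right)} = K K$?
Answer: $\frac{21411}{15680} \approx 1.3655$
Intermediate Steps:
$r{\left(K \right)} = K^{2}$
$\frac{107055}{r{\left(\left(37 + 253\right) - 10 \right)}} = \frac{107055}{\left(\left(37 + 253\right) - 10\right)^{2}} = \frac{107055}{\left(290 - 10\right)^{2}} = \frac{107055}{280^{2}} = \frac{107055}{78400} = 107055 \cdot \frac{1}{78400} = \frac{21411}{15680}$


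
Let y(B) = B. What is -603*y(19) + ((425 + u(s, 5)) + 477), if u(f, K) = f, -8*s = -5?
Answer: -84435/8 ≈ -10554.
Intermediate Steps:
s = 5/8 (s = -⅛*(-5) = 5/8 ≈ 0.62500)
-603*y(19) + ((425 + u(s, 5)) + 477) = -603*19 + ((425 + 5/8) + 477) = -11457 + (3405/8 + 477) = -11457 + 7221/8 = -84435/8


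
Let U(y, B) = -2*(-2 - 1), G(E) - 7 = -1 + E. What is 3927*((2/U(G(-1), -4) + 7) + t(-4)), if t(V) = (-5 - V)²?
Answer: 32725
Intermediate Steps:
G(E) = 6 + E (G(E) = 7 + (-1 + E) = 6 + E)
U(y, B) = 6 (U(y, B) = -2*(-3) = 6)
3927*((2/U(G(-1), -4) + 7) + t(-4)) = 3927*((2/6 + 7) + (5 - 4)²) = 3927*((2*(⅙) + 7) + 1²) = 3927*((⅓ + 7) + 1) = 3927*(22/3 + 1) = 3927*(25/3) = 32725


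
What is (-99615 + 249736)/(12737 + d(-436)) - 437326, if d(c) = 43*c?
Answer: -2628916707/6011 ≈ -4.3735e+5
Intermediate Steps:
(-99615 + 249736)/(12737 + d(-436)) - 437326 = (-99615 + 249736)/(12737 + 43*(-436)) - 437326 = 150121/(12737 - 18748) - 437326 = 150121/(-6011) - 437326 = 150121*(-1/6011) - 437326 = -150121/6011 - 437326 = -2628916707/6011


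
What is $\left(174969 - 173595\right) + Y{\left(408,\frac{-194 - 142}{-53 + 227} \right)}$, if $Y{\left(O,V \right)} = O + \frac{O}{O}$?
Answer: $1783$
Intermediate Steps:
$Y{\left(O,V \right)} = 1 + O$ ($Y{\left(O,V \right)} = O + 1 = 1 + O$)
$\left(174969 - 173595\right) + Y{\left(408,\frac{-194 - 142}{-53 + 227} \right)} = \left(174969 - 173595\right) + \left(1 + 408\right) = 1374 + 409 = 1783$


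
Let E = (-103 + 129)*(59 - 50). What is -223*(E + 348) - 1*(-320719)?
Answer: 190933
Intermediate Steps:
E = 234 (E = 26*9 = 234)
-223*(E + 348) - 1*(-320719) = -223*(234 + 348) - 1*(-320719) = -223*582 + 320719 = -129786 + 320719 = 190933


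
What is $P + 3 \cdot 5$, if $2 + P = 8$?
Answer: $21$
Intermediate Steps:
$P = 6$ ($P = -2 + 8 = 6$)
$P + 3 \cdot 5 = 6 + 3 \cdot 5 = 6 + 15 = 21$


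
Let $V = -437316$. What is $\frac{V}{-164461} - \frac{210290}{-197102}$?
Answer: $\frac{5490016451}{1473436001} \approx 3.726$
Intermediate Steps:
$\frac{V}{-164461} - \frac{210290}{-197102} = - \frac{437316}{-164461} - \frac{210290}{-197102} = \left(-437316\right) \left(- \frac{1}{164461}\right) - - \frac{105145}{98551} = \frac{39756}{14951} + \frac{105145}{98551} = \frac{5490016451}{1473436001}$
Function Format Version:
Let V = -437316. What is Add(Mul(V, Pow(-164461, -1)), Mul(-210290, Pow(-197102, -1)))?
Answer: Rational(5490016451, 1473436001) ≈ 3.7260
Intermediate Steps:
Add(Mul(V, Pow(-164461, -1)), Mul(-210290, Pow(-197102, -1))) = Add(Mul(-437316, Pow(-164461, -1)), Mul(-210290, Pow(-197102, -1))) = Add(Mul(-437316, Rational(-1, 164461)), Mul(-210290, Rational(-1, 197102))) = Add(Rational(39756, 14951), Rational(105145, 98551)) = Rational(5490016451, 1473436001)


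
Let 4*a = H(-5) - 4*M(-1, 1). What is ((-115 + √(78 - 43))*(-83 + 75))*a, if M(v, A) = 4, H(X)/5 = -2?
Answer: -5980 + 52*√35 ≈ -5672.4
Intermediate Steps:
H(X) = -10 (H(X) = 5*(-2) = -10)
a = -13/2 (a = (-10 - 4*4)/4 = (-10 - 16)/4 = (¼)*(-26) = -13/2 ≈ -6.5000)
((-115 + √(78 - 43))*(-83 + 75))*a = ((-115 + √(78 - 43))*(-83 + 75))*(-13/2) = ((-115 + √35)*(-8))*(-13/2) = (920 - 8*√35)*(-13/2) = -5980 + 52*√35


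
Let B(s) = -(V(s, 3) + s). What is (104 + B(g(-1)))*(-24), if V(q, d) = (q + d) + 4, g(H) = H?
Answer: -2376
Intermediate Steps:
V(q, d) = 4 + d + q (V(q, d) = (d + q) + 4 = 4 + d + q)
B(s) = -7 - 2*s (B(s) = -((4 + 3 + s) + s) = -((7 + s) + s) = -(7 + 2*s) = -7 - 2*s)
(104 + B(g(-1)))*(-24) = (104 + (-7 - 2*(-1)))*(-24) = (104 + (-7 + 2))*(-24) = (104 - 5)*(-24) = 99*(-24) = -2376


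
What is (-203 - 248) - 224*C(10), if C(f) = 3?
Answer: -1123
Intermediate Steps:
(-203 - 248) - 224*C(10) = (-203 - 248) - 224*3 = -451 - 672 = -1123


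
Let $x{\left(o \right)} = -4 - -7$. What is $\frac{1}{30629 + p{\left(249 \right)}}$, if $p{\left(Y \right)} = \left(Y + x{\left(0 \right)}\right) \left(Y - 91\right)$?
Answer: $\frac{1}{70445} \approx 1.4195 \cdot 10^{-5}$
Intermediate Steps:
$x{\left(o \right)} = 3$ ($x{\left(o \right)} = -4 + 7 = 3$)
$p{\left(Y \right)} = \left(-91 + Y\right) \left(3 + Y\right)$ ($p{\left(Y \right)} = \left(Y + 3\right) \left(Y - 91\right) = \left(3 + Y\right) \left(-91 + Y\right) = \left(-91 + Y\right) \left(3 + Y\right)$)
$\frac{1}{30629 + p{\left(249 \right)}} = \frac{1}{30629 - \left(22185 - 62001\right)} = \frac{1}{30629 - -39816} = \frac{1}{30629 + 39816} = \frac{1}{70445}$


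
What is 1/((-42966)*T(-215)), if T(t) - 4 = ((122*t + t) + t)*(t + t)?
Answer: -1/492553802664 ≈ -2.0302e-12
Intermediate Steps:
T(t) = 4 + 248*t² (T(t) = 4 + ((122*t + t) + t)*(t + t) = 4 + (123*t + t)*(2*t) = 4 + (124*t)*(2*t) = 4 + 248*t²)
1/((-42966)*T(-215)) = 1/((-42966)*(4 + 248*(-215)²)) = -1/(42966*(4 + 248*46225)) = -1/(42966*(4 + 11463800)) = -1/42966/11463804 = -1/42966*1/11463804 = -1/492553802664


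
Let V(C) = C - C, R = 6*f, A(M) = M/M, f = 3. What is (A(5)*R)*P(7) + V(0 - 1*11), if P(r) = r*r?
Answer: 882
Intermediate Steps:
A(M) = 1
P(r) = r²
R = 18 (R = 6*3 = 18)
V(C) = 0
(A(5)*R)*P(7) + V(0 - 1*11) = (1*18)*7² + 0 = 18*49 + 0 = 882 + 0 = 882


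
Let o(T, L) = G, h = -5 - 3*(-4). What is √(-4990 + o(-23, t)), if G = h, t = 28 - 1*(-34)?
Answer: I*√4983 ≈ 70.59*I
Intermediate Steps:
t = 62 (t = 28 + 34 = 62)
h = 7 (h = -5 + 12 = 7)
G = 7
o(T, L) = 7
√(-4990 + o(-23, t)) = √(-4990 + 7) = √(-4983) = I*√4983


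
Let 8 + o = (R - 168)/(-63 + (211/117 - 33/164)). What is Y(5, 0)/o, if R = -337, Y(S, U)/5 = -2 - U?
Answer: -5890505/132566 ≈ -44.435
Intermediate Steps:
Y(S, U) = -10 - 5*U (Y(S, U) = 5*(-2 - U) = -10 - 5*U)
o = 265132/1178101 (o = -8 + (-337 - 168)/(-63 + (211/117 - 33/164)) = -8 - 505/(-63 + (211*(1/117) - 33*1/164)) = -8 - 505/(-63 + (211/117 - 33/164)) = -8 - 505/(-63 + 30743/19188) = -8 - 505/(-1178101/19188) = -8 - 505*(-19188/1178101) = -8 + 9689940/1178101 = 265132/1178101 ≈ 0.22505)
Y(5, 0)/o = (-10 - 5*0)/(265132/1178101) = (-10 + 0)*(1178101/265132) = -10*1178101/265132 = -5890505/132566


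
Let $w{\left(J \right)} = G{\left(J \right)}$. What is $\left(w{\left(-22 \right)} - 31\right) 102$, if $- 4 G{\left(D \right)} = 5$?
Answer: $- \frac{6579}{2} \approx -3289.5$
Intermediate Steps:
$G{\left(D \right)} = - \frac{5}{4}$ ($G{\left(D \right)} = \left(- \frac{1}{4}\right) 5 = - \frac{5}{4}$)
$w{\left(J \right)} = - \frac{5}{4}$
$\left(w{\left(-22 \right)} - 31\right) 102 = \left(- \frac{5}{4} - 31\right) 102 = \left(- \frac{129}{4}\right) 102 = - \frac{6579}{2}$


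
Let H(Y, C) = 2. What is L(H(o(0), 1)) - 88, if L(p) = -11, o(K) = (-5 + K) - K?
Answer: -99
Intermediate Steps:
o(K) = -5
L(H(o(0), 1)) - 88 = -11 - 88 = -99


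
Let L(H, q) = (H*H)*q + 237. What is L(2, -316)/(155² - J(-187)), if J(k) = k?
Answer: -1027/24212 ≈ -0.042417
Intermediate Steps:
L(H, q) = 237 + q*H² (L(H, q) = H²*q + 237 = q*H² + 237 = 237 + q*H²)
L(2, -316)/(155² - J(-187)) = (237 - 316*2²)/(155² - 1*(-187)) = (237 - 316*4)/(24025 + 187) = (237 - 1264)/24212 = -1027*1/24212 = -1027/24212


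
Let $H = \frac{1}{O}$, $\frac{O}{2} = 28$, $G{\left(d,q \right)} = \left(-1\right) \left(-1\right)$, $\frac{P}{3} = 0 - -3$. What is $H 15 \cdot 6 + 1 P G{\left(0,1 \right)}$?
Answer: $\frac{297}{28} \approx 10.607$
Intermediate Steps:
$P = 9$ ($P = 3 \left(0 - -3\right) = 3 \left(0 + 3\right) = 3 \cdot 3 = 9$)
$G{\left(d,q \right)} = 1$
$O = 56$ ($O = 2 \cdot 28 = 56$)
$H = \frac{1}{56} \approx 0.017857$
$H 15 \cdot 6 + 1 P G{\left(0,1 \right)} = \frac{15 \cdot 6}{56} + 1 \cdot 9 \cdot 1 = \frac{1}{56} \cdot 90 + 9 \cdot 1 = \frac{45}{28} + 9 = \frac{297}{28}$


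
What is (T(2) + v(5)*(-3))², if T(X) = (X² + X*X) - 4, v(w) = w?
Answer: 121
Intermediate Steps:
T(X) = -4 + 2*X² (T(X) = (X² + X²) - 4 = 2*X² - 4 = -4 + 2*X²)
(T(2) + v(5)*(-3))² = ((-4 + 2*2²) + 5*(-3))² = ((-4 + 2*4) - 15)² = ((-4 + 8) - 15)² = (4 - 15)² = (-11)² = 121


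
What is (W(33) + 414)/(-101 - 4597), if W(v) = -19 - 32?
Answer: -121/1566 ≈ -0.077267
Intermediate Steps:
W(v) = -51
(W(33) + 414)/(-101 - 4597) = (-51 + 414)/(-101 - 4597) = 363/(-4698) = 363*(-1/4698) = -121/1566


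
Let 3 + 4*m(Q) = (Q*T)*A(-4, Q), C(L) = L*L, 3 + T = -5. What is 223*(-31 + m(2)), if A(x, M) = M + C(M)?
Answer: -49729/4 ≈ -12432.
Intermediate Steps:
T = -8 (T = -3 - 5 = -8)
C(L) = L²
A(x, M) = M + M²
m(Q) = -¾ - 2*Q²*(1 + Q) (m(Q) = -¾ + ((Q*(-8))*(Q*(1 + Q)))/4 = -¾ + ((-8*Q)*(Q*(1 + Q)))/4 = -¾ + (-8*Q²*(1 + Q))/4 = -¾ - 2*Q²*(1 + Q))
223*(-31 + m(2)) = 223*(-31 + (-¾ - 2*2²*(1 + 2))) = 223*(-31 + (-¾ - 2*4*3)) = 223*(-31 + (-¾ - 24)) = 223*(-31 - 99/4) = 223*(-223/4) = -49729/4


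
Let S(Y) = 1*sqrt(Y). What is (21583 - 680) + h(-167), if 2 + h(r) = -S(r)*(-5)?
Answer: 20901 + 5*I*sqrt(167) ≈ 20901.0 + 64.614*I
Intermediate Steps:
S(Y) = sqrt(Y)
h(r) = -2 + 5*sqrt(r) (h(r) = -2 - sqrt(r)*(-5) = -2 + 5*sqrt(r))
(21583 - 680) + h(-167) = (21583 - 680) + (-2 + 5*sqrt(-167)) = 20903 + (-2 + 5*(I*sqrt(167))) = 20903 + (-2 + 5*I*sqrt(167)) = 20901 + 5*I*sqrt(167)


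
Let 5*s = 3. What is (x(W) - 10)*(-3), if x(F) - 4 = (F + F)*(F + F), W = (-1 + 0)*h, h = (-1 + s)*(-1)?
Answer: 402/25 ≈ 16.080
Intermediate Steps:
s = 3/5 (s = (1/5)*3 = 3/5 ≈ 0.60000)
h = 2/5 (h = (-1 + 3/5)*(-1) = -2/5*(-1) = 2/5 ≈ 0.40000)
W = -2/5 (W = (-1 + 0)*(2/5) = -1*2/5 = -2/5 ≈ -0.40000)
x(F) = 4 + 4*F**2 (x(F) = 4 + (F + F)*(F + F) = 4 + (2*F)*(2*F) = 4 + 4*F**2)
(x(W) - 10)*(-3) = ((4 + 4*(-2/5)**2) - 10)*(-3) = ((4 + 4*(4/25)) - 10)*(-3) = ((4 + 16/25) - 10)*(-3) = (116/25 - 10)*(-3) = -134/25*(-3) = 402/25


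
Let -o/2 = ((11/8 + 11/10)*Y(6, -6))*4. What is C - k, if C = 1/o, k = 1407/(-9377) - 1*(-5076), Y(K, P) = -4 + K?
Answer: -9424103395/1856646 ≈ -5075.9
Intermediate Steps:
o = -198/5 (o = -2*(11/8 + 11/10)*(-4 + 6)*4 = -2*(11*(⅛) + 11*(⅒))*2*4 = -2*(11/8 + 11/10)*2*4 = -2*(99/40)*2*4 = -99*4/10 = -2*99/5 = -198/5 ≈ -39.600)
k = 47596245/9377 (k = 1407*(-1/9377) + 5076 = -1407/9377 + 5076 = 47596245/9377 ≈ 5075.9)
C = -5/198 (C = 1/(-198/5) = -5/198 ≈ -0.025253)
C - k = -5/198 - 1*47596245/9377 = -5/198 - 47596245/9377 = -9424103395/1856646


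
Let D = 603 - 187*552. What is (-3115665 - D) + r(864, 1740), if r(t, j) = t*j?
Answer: -1509684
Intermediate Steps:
r(t, j) = j*t
D = -102621 (D = 603 - 103224 = -102621)
(-3115665 - D) + r(864, 1740) = (-3115665 - 1*(-102621)) + 1740*864 = (-3115665 + 102621) + 1503360 = -3013044 + 1503360 = -1509684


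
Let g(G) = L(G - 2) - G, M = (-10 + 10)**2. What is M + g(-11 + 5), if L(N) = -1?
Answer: 5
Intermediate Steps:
M = 0 (M = 0**2 = 0)
g(G) = -1 - G
M + g(-11 + 5) = 0 + (-1 - (-11 + 5)) = 0 + (-1 - 1*(-6)) = 0 + (-1 + 6) = 0 + 5 = 5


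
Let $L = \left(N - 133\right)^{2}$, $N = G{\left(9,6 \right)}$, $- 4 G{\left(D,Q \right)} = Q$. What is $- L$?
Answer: $- \frac{72361}{4} \approx -18090.0$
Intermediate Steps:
$G{\left(D,Q \right)} = - \frac{Q}{4}$
$N = - \frac{3}{2}$ ($N = \left(- \frac{1}{4}\right) 6 = - \frac{3}{2} \approx -1.5$)
$L = \frac{72361}{4}$ ($L = \left(- \frac{3}{2} - 133\right)^{2} = \left(- \frac{269}{2}\right)^{2} = \frac{72361}{4} \approx 18090.0$)
$- L = \left(-1\right) \frac{72361}{4} = - \frac{72361}{4}$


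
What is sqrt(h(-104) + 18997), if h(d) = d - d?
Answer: 11*sqrt(157) ≈ 137.83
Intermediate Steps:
h(d) = 0
sqrt(h(-104) + 18997) = sqrt(0 + 18997) = sqrt(18997) = 11*sqrt(157)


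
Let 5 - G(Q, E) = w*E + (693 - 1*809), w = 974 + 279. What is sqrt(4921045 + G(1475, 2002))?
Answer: 2*sqrt(603165) ≈ 1553.3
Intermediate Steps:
w = 1253
G(Q, E) = 121 - 1253*E (G(Q, E) = 5 - (1253*E + (693 - 1*809)) = 5 - (1253*E + (693 - 809)) = 5 - (1253*E - 116) = 5 - (-116 + 1253*E) = 5 + (116 - 1253*E) = 121 - 1253*E)
sqrt(4921045 + G(1475, 2002)) = sqrt(4921045 + (121 - 1253*2002)) = sqrt(4921045 + (121 - 2508506)) = sqrt(4921045 - 2508385) = sqrt(2412660) = 2*sqrt(603165)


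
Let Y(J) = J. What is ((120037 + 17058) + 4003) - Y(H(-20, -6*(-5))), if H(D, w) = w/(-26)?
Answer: 1834289/13 ≈ 1.4110e+5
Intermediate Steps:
H(D, w) = -w/26 (H(D, w) = w*(-1/26) = -w/26)
((120037 + 17058) + 4003) - Y(H(-20, -6*(-5))) = ((120037 + 17058) + 4003) - (-1)*(-6*(-5))/26 = (137095 + 4003) - (-1)*30/26 = 141098 - 1*(-15/13) = 141098 + 15/13 = 1834289/13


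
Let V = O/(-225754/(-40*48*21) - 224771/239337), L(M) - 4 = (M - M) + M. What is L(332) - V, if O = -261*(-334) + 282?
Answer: -6578150086032/356893003 ≈ -18432.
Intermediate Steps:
L(M) = 4 + M (L(M) = 4 + ((M - M) + M) = 4 + (0 + M) = 4 + M)
O = 87456 (O = 87174 + 282 = 87456)
V = 6698066135040/356893003 (V = 87456/(-225754/(-40*48*21) - 224771/239337) = 87456/(-225754/((-1920*21)) - 224771*1/239337) = 87456/(-225754/(-40320) - 224771/239337) = 87456/(-225754*(-1/40320) - 224771/239337) = 87456/(112877/20160 - 224771/239337) = 87456/(356893003/76587840) = 87456*(76587840/356893003) = 6698066135040/356893003 ≈ 18768.)
L(332) - V = (4 + 332) - 1*6698066135040/356893003 = 336 - 6698066135040/356893003 = -6578150086032/356893003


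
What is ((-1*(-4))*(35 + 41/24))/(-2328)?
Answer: -881/13968 ≈ -0.063073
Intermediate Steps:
((-1*(-4))*(35 + 41/24))/(-2328) = (4*(35 + 41*(1/24)))*(-1/2328) = (4*(35 + 41/24))*(-1/2328) = (4*(881/24))*(-1/2328) = (881/6)*(-1/2328) = -881/13968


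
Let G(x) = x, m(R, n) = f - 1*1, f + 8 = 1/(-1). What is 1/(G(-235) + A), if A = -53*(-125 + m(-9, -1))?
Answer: 1/6920 ≈ 0.00014451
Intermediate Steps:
f = -9 (f = -8 + 1/(-1) = -8 - 1 = -9)
m(R, n) = -10 (m(R, n) = -9 - 1*1 = -9 - 1 = -10)
A = 7155 (A = -53*(-125 - 10) = -53*(-135) = 7155)
1/(G(-235) + A) = 1/(-235 + 7155) = 1/6920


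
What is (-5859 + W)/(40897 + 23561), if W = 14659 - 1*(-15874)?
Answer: 12337/32229 ≈ 0.38279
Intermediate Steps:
W = 30533 (W = 14659 + 15874 = 30533)
(-5859 + W)/(40897 + 23561) = (-5859 + 30533)/(40897 + 23561) = 24674/64458 = 24674*(1/64458) = 12337/32229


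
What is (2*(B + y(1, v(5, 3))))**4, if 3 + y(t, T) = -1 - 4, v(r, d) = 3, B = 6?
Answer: 256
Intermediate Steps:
y(t, T) = -8 (y(t, T) = -3 + (-1 - 4) = -3 - 5 = -8)
(2*(B + y(1, v(5, 3))))**4 = (2*(6 - 8))**4 = (2*(-2))**4 = (-4)**4 = 256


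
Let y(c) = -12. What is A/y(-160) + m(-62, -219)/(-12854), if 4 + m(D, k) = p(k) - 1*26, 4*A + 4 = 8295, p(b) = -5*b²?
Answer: -47530217/308496 ≈ -154.07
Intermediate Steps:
A = 8291/4 (A = -1 + (¼)*8295 = -1 + 8295/4 = 8291/4 ≈ 2072.8)
m(D, k) = -30 - 5*k² (m(D, k) = -4 + (-5*k² - 1*26) = -4 + (-5*k² - 26) = -4 + (-26 - 5*k²) = -30 - 5*k²)
A/y(-160) + m(-62, -219)/(-12854) = (8291/4)/(-12) + (-30 - 5*(-219)²)/(-12854) = (8291/4)*(-1/12) + (-30 - 5*47961)*(-1/12854) = -8291/48 + (-30 - 239805)*(-1/12854) = -8291/48 - 239835*(-1/12854) = -8291/48 + 239835/12854 = -47530217/308496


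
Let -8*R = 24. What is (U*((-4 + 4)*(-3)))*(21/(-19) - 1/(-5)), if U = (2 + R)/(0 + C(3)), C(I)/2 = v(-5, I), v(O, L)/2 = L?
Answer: 0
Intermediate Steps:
v(O, L) = 2*L
R = -3 (R = -1/8*24 = -3)
C(I) = 4*I (C(I) = 2*(2*I) = 4*I)
U = -1/12 (U = (2 - 3)/(0 + 4*3) = -1/(0 + 12) = -1/12 ≈ -0.083333)
(U*((-4 + 4)*(-3)))*(21/(-19) - 1/(-5)) = (-(-4 + 4)*(-3)/12)*(21/(-19) - 1/(-5)) = (-0*(-3))*(21*(-1/19) - 1*(-1/5)) = (-1/12*0)*(-21/19 + 1/5) = 0*(-86/95) = 0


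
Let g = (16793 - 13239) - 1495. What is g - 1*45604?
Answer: -43545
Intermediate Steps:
g = 2059 (g = 3554 - 1495 = 2059)
g - 1*45604 = 2059 - 1*45604 = 2059 - 45604 = -43545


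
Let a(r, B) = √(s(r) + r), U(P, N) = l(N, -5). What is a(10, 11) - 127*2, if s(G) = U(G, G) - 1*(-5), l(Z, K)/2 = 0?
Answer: -254 + √15 ≈ -250.13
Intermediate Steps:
l(Z, K) = 0 (l(Z, K) = 2*0 = 0)
U(P, N) = 0
s(G) = 5 (s(G) = 0 - 1*(-5) = 0 + 5 = 5)
a(r, B) = √(5 + r)
a(10, 11) - 127*2 = √(5 + 10) - 127*2 = √15 - 254 = -254 + √15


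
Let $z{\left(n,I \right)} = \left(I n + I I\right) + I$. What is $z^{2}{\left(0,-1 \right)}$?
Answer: $0$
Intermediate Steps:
$z{\left(n,I \right)} = I + I^{2} + I n$ ($z{\left(n,I \right)} = \left(I n + I^{2}\right) + I = \left(I^{2} + I n\right) + I = I + I^{2} + I n$)
$z^{2}{\left(0,-1 \right)} = \left(- (1 - 1 + 0)\right)^{2} = \left(\left(-1\right) 0\right)^{2} = 0^{2} = 0$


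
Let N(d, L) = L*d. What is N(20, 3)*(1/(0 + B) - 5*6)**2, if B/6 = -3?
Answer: 1463405/27 ≈ 54200.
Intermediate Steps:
B = -18 (B = 6*(-3) = -18)
N(20, 3)*(1/(0 + B) - 5*6)**2 = (3*20)*(1/(0 - 18) - 5*6)**2 = 60*(1/(-18) - 30)**2 = 60*(-1/18 - 30)**2 = 60*(-541/18)**2 = 60*(292681/324) = 1463405/27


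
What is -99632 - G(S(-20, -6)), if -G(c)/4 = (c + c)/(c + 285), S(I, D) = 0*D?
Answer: -99632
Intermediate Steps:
S(I, D) = 0
G(c) = -8*c/(285 + c) (G(c) = -4*(c + c)/(c + 285) = -4*2*c/(285 + c) = -8*c/(285 + c))
-99632 - G(S(-20, -6)) = -99632 - (-8)*0/(285 + 0) = -99632 - (-8)*0/285 = -99632 - 1*0 = -99632 + 0 = -99632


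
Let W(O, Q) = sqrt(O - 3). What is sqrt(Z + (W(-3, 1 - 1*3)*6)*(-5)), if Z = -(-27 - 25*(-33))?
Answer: sqrt(-798 - 30*I*sqrt(6)) ≈ 1.2993 - 28.279*I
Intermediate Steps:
W(O, Q) = sqrt(-3 + O)
Z = -798 (Z = -(-27 + 825) = -1*798 = -798)
sqrt(Z + (W(-3, 1 - 1*3)*6)*(-5)) = sqrt(-798 + (sqrt(-3 - 3)*6)*(-5)) = sqrt(-798 + (sqrt(-6)*6)*(-5)) = sqrt(-798 + ((I*sqrt(6))*6)*(-5)) = sqrt(-798 + (6*I*sqrt(6))*(-5)) = sqrt(-798 - 30*I*sqrt(6))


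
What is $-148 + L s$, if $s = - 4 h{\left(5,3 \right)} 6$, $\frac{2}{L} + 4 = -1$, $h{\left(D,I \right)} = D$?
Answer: $-100$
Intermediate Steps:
$L = - \frac{2}{5}$ ($L = \frac{2}{-4 - 1} = \frac{2}{-5} = 2 \left(- \frac{1}{5}\right) = - \frac{2}{5} \approx -0.4$)
$s = -120$ ($s = \left(-4\right) 5 \cdot 6 = \left(-20\right) 6 = -120$)
$-148 + L s = -148 - -48 = -148 + 48 = -100$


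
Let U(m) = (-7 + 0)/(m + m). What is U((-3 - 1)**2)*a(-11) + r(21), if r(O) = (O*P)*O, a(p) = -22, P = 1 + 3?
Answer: 28301/16 ≈ 1768.8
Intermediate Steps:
P = 4
U(m) = -7/(2*m) (U(m) = -7*1/(2*m) = -7/(2*m))
r(O) = 4*O**2 (r(O) = (O*4)*O = (4*O)*O = 4*O**2)
U((-3 - 1)**2)*a(-11) + r(21) = -7/(2*(-3 - 1)**2)*(-22) + 4*21**2 = -7/(2*((-4)**2))*(-22) + 4*441 = -7/2/16*(-22) + 1764 = -7/2*1/16*(-22) + 1764 = -7/32*(-22) + 1764 = 77/16 + 1764 = 28301/16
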